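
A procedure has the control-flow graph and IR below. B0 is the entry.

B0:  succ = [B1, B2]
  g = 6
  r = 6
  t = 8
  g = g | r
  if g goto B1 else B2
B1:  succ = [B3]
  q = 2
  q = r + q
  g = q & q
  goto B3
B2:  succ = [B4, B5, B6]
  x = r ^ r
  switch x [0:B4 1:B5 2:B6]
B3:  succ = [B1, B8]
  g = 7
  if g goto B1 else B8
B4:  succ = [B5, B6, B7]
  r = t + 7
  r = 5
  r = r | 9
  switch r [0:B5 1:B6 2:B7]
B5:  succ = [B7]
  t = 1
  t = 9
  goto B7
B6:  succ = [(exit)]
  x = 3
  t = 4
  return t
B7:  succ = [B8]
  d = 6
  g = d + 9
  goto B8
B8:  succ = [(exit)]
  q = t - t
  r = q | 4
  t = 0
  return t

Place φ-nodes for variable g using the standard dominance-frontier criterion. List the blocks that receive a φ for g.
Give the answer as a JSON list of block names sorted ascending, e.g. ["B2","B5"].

Answer: ["B1", "B8"]

Derivation:
idom tree: B1←B0 B2←B0 B3←B1 B4←B2 B5←B2 B6←B2 B7←B2 B8←B0
Dom at joins:
  B1: preds {B0,B3}: {B0} ∩ {B0,B1,B3} = {B0}; idom=B0
  B5: preds {B2,B4}: {B0,B2} ∩ {B0,B2,B4} = {B0,B2}; idom=B2
  B6: preds {B2,B4}: {B0,B2} ∩ {B0,B2,B4} = {B0,B2}; idom=B2
  B7: preds {B4,B5}: {B0,B2,B4} ∩ {B0,B2,B5} = {B0,B2}; idom=B2
  B8: preds {B3,B7}: {B0,B1,B3} ∩ {B0,B2,B7} = {B0}; idom=B0

DF walk-up:
  B1←B0: walk · to B0
  B1←B3: walk B3→B1 to B0
  B5←B2: walk · to B2
  B5←B4: walk B4 to B2
  B6←B2: walk · to B2
  B6←B4: walk B4 to B2
  B7←B4: walk B4 to B2
  B7←B5: walk B5 to B2
  B8←B3: walk B3→B1 to B0
  B8←B7: walk B7→B2 to B0
  DF(B0)=∅
  DF(B1)={B1,B8}
  DF(B2)={B8}
  DF(B3)={B1,B8}
  DF(B4)={B5,B6,B7}
  DF(B5)={B7}
  DF(B6)=∅
  DF(B7)={B8}
  DF(B8)=∅

φ for g: defs {B0,B1,B3,B7}
  DF⁺ = {B1,B8}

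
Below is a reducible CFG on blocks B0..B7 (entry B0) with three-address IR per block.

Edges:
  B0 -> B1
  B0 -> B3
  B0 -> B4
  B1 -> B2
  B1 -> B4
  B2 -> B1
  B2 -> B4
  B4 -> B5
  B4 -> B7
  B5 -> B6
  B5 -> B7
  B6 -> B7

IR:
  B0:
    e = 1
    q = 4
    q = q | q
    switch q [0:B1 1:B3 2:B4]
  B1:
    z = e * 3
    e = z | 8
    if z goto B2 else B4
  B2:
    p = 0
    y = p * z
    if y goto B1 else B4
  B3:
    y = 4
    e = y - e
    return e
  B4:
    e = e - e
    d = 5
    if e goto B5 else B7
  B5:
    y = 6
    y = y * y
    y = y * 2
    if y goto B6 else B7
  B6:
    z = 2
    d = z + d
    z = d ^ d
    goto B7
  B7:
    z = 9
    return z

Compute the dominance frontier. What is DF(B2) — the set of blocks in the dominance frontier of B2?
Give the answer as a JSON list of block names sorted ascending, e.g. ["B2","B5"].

idom tree: B1←B0 B2←B1 B3←B0 B4←B0 B5←B4 B6←B5 B7←B4
Join-block Dom:
  B1: preds {B0,B2}: {B0} ∩ {B0,B1,B2} = {B0}; idom=B0
  B4: preds {B0,B1,B2}: {B0} ∩ {B0,B1} ∩ {B0,B1,B2} = {B0}; idom=B0
  B7: preds {B4,B5,B6}: {B0,B4} ∩ {B0,B4,B5} ∩ {B0,B4,B5,B6} = {B0,B4}; idom=B4

DF walk-up:
  join B1 pred B0: · stop@B0
  join B1 pred B2: B2→B1 stop@B0
  join B4 pred B0: · stop@B0
  join B4 pred B1: B1 stop@B0
  join B4 pred B2: B2→B1 stop@B0
  join B7 pred B4: · stop@B4
  join B7 pred B5: B5 stop@B4
  join B7 pred B6: B6→B5 stop@B4
  DF(B0)=∅
  DF(B1)={B1,B4}
  DF(B2)={B1,B4}
  DF(B3)=∅
  DF(B4)=∅
  DF(B5)={B7}
  DF(B6)={B7}
  DF(B7)=∅

DF(B2) = ["B1", "B4"]

Answer: ["B1", "B4"]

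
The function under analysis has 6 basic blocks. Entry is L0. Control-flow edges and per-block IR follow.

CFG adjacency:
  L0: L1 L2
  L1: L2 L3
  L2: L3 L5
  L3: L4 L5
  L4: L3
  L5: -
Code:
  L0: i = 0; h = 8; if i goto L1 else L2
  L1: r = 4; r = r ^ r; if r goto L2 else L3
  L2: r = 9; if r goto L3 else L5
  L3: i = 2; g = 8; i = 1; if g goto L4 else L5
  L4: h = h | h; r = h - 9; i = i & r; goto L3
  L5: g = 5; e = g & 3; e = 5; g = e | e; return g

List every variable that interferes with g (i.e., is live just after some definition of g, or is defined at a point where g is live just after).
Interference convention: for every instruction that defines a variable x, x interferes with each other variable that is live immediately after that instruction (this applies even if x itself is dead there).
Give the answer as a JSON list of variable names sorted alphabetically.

Answer: ["h", "i"]

Working:
Block summaries:
  L0: def={h,i} ue=∅
  L1: def={r} ue=∅
  L2: def={r} ue=∅
  L3: def={g,i} ue=∅
  L4: def={h,i,r} ue={h,i}
  L5: def={e,g} ue=∅

Liveness:
  L0: in=∅ out={h}
  L1: in={h} out={h}
  L2: in={h} out={h}
  L3: in={h} out={h,i}
  L4: in={h,i} out={h}
  L5: in=∅ out=∅

Interference:
  e↔∅
  g↔{h,i}
  h↔{g,i,r}
  i↔{g,h,r}
  r↔{h,i}

N(g) = ["h", "i"]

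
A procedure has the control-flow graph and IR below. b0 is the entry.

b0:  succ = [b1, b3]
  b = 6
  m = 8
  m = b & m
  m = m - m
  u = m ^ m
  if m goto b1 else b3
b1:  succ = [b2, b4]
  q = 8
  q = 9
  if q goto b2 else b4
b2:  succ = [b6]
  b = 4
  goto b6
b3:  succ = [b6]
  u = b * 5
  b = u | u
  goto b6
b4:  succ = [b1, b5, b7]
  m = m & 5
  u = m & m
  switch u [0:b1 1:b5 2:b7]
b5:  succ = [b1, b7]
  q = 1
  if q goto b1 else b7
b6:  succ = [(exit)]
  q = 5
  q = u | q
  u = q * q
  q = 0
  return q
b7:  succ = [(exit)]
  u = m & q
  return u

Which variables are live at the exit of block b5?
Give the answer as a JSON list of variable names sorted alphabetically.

Answer: ["m", "q", "u"]

Working:
Block summaries:
  b0 def {b,m,u} use ∅
  b1 def {q} use ∅
  b2 def {b} use ∅
  b3 def {b,u} use {b}
  b4 def {m,u} use {m}
  b5 def {q} use ∅
  b6 def {q,u} use {u}
  b7 def {u} use {m,q}

Live sets:
  live b0: ∅→{b,m,u}
  live b1: {m,u}→{m,q,u}
  live b2: {u}→{u}
  live b3: {b}→{u}
  live b4: {m,q}→{m,q,u}
  live b5: {m,u}→{m,q,u}
  live b6: {u}→∅
  live b7: {m,q}→∅

live-out(b5) = ["m", "q", "u"]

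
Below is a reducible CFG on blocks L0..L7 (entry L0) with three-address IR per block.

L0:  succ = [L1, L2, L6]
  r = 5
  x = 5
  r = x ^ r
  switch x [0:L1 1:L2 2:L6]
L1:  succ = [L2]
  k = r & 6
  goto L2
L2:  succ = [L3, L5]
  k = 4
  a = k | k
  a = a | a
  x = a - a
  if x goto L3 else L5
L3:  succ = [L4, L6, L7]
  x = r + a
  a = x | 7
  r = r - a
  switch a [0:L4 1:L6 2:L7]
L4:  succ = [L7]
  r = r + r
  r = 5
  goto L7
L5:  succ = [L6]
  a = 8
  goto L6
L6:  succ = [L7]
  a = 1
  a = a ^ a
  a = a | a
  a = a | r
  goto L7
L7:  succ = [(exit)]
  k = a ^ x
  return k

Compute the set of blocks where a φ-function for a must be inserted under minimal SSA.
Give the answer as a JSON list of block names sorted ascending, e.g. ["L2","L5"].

idom tree: L1←L0 L2←L0 L3←L2 L4←L3 L5←L2 L6←L0 L7←L0
Join-block Dom:
  L2: preds {L0,L1}: {L0} ∩ {L0,L1} = {L0}; idom=L0
  L6: preds {L0,L3,L5}: {L0} ∩ {L0,L2,L3} ∩ {L0,L2,L5} = {L0}; idom=L0
  L7: preds {L3,L4,L6}: {L0,L2,L3} ∩ {L0,L2,L3,L4} ∩ {L0,L6} = {L0}; idom=L0

DF walk-up:
  join L2 pred L0: · stop@L0
  join L2 pred L1: L1 stop@L0
  join L6 pred L0: · stop@L0
  join L6 pred L3: L3→L2 stop@L0
  join L6 pred L5: L5→L2 stop@L0
  join L7 pred L3: L3→L2 stop@L0
  join L7 pred L4: L4→L3→L2 stop@L0
  join L7 pred L6: L6 stop@L0
  DF(L0)=∅
  DF(L1)={L2}
  DF(L2)={L6,L7}
  DF(L3)={L6,L7}
  DF(L4)={L7}
  DF(L5)={L6}
  DF(L6)={L7}
  DF(L7)=∅

φ for a: defs {L2,L3,L5,L6}
  DF⁺ = {L6,L7}

Answer: ["L6", "L7"]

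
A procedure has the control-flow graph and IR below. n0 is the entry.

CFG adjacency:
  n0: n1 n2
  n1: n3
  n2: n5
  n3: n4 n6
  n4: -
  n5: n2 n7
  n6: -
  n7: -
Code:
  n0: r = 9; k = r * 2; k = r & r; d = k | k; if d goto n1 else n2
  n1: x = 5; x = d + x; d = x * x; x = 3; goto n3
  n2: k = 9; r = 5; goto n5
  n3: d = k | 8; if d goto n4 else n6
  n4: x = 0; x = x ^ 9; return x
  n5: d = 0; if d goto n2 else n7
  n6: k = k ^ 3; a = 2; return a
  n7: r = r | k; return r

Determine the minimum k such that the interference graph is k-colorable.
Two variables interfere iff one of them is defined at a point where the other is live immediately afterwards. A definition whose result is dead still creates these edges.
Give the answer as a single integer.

def/use:
  n0 def {d,k,r} use ∅
  n1 def {d,x} use {d}
  n2 def {k,r} use ∅
  n3 def {d} use {k}
  n4 def {x} use ∅
  n5 def {d} use ∅
  n6 def {a,k} use {k}
  n7 def {r} use {k,r}

Live sets:
  n0 li=∅ lo={d,k}
  n1 li={d,k} lo={k}
  n2 li=∅ lo={k,r}
  n3 li={k} lo={k}
  n4 li=∅ lo=∅
  n5 li={k,r} lo={k,r}
  n6 li={k} lo=∅
  n7 li={k,r} lo=∅

Interference:
  a: ∅
  d: {k,r,x}
  k: {d,r,x}
  r: {d,k}
  x: {d,k}

Registers:
  {d,k,r} pairwise interfere (3-clique) ⇒ χ ≥ 3
  assign a→R0 d→R0 k→R1 r→R2 x→R2 — no edge inside a register ⇒ χ ≤ 3
  χ = 3

Answer: 3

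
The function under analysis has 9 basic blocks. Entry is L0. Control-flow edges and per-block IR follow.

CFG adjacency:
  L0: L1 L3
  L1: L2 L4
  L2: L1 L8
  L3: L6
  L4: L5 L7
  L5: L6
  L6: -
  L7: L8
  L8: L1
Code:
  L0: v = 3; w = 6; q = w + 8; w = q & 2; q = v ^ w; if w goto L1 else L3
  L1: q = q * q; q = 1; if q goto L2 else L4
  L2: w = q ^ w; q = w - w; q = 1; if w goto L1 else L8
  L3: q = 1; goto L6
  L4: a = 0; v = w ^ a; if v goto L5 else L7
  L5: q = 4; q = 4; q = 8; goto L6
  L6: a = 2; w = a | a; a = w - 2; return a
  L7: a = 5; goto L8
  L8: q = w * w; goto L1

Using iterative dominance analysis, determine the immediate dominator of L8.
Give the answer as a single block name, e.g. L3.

Answer: L1

Analysis:
idom tree: L1←L0 L2←L1 L3←L0 L4←L1 L5←L4 L6←L0 L7←L4 L8←L1
Dom∩ at merges:
  L1: preds {L0,L2,L8}: {L0} ∩ {L0,L1,L2} ∩ {L0,L1,L8} = {L0}; idom=L0
  L6: preds {L3,L5}: {L0,L3} ∩ {L0,L1,L4,L5} = {L0}; idom=L0
  L8: preds {L2,L7}: {L0,L1,L2} ∩ {L0,L1,L4,L7} = {L0,L1}; idom=L1

idom(L8) = L1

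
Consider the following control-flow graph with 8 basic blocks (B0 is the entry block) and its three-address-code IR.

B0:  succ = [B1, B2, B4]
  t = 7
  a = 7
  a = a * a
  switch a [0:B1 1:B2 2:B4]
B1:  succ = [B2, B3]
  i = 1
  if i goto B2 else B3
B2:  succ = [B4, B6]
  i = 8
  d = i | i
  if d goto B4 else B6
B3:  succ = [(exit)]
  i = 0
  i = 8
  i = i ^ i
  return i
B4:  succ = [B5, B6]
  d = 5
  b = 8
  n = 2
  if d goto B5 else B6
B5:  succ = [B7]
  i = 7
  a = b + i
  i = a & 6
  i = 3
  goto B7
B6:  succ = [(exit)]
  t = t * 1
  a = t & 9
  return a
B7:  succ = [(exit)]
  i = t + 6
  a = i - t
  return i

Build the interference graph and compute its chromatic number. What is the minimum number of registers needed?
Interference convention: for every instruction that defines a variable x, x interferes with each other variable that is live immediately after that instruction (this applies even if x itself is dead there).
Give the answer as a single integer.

Block summaries:
  B0 def {a,t} use ∅
  B1 def {i} use ∅
  B2 def {d,i} use ∅
  B3 def {i} use ∅
  B4 def {b,d,n} use ∅
  B5 def {a,i} use {b}
  B6 def {a,t} use {t}
  B7 def {a,i} use {t}

Live sets:
  B0 li=∅ lo={t}
  B1 li={t} lo={t}
  B2 li={t} lo={t}
  B3 li=∅ lo=∅
  B4 li={t} lo={b,t}
  B5 li={b,t} lo={t}
  B6 li={t} lo=∅
  B7 li={t} lo=∅

Interference:
  a — {i,t}
  b — {d,i,n,t}
  d — {b,n,t}
  i — {a,b,t}
  n — {b,d,t}
  t — {a,b,d,i,n}

Registers:
  {b,d,n,t} pairwise interfere (4-clique) ⇒ χ ≥ 4
  assign a→R1 b→R1 d→R2 i→R2 n→R3 t→R0 — no edge inside a register ⇒ χ ≤ 4
  χ = 4

Answer: 4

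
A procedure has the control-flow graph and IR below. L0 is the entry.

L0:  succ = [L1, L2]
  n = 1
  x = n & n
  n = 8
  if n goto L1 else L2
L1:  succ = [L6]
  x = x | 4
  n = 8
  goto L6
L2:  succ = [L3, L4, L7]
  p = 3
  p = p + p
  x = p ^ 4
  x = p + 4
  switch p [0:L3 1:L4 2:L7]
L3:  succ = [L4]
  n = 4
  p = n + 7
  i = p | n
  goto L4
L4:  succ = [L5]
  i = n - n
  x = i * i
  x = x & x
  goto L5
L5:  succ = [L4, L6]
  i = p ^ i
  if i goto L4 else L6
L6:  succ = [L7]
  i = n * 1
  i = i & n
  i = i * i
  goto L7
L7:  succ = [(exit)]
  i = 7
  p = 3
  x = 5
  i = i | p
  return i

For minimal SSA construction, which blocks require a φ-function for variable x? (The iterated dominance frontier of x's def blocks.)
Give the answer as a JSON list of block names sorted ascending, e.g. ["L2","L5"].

Answer: ["L4", "L6", "L7"]

Analysis:
idom tree: L1←L0 L2←L0 L3←L2 L4←L2 L5←L4 L6←L0 L7←L0
Dom at joins:
  L4: preds {L2,L3,L5}: {L0,L2} ∩ {L0,L2,L3} ∩ {L0,L2,L4,L5} = {L0,L2}; idom=L2
  L6: preds {L1,L5}: {L0,L1} ∩ {L0,L2,L4,L5} = {L0}; idom=L0
  L7: preds {L2,L6}: {L0,L2} ∩ {L0,L6} = {L0}; idom=L0

DF walk-up:
  join L4 pred L2: · stop@L2
  join L4 pred L3: L3 stop@L2
  join L4 pred L5: L5→L4 stop@L2
  join L6 pred L1: L1 stop@L0
  join L6 pred L5: L5→L4→L2 stop@L0
  join L7 pred L2: L2 stop@L0
  join L7 pred L6: L6 stop@L0
  L0 → ∅
  L1 → {L6}
  L2 → {L6,L7}
  L3 → {L4}
  L4 → {L4,L6}
  L5 → {L4,L6}
  L6 → {L7}
  L7 → ∅

φ for x: defs {L0,L1,L2,L4,L7}
  DF⁺ = {L4,L6,L7}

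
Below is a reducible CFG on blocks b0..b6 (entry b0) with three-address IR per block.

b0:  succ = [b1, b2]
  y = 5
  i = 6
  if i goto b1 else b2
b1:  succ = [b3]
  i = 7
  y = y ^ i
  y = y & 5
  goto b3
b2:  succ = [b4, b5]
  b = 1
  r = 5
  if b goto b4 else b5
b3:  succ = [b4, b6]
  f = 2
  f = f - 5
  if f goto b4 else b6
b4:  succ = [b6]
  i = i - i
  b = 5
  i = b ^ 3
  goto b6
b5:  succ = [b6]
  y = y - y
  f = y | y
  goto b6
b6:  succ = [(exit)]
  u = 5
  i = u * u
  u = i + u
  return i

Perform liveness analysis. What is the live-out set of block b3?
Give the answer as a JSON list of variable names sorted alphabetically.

Answer: ["i"]

Working:
def/use:
  b0 def {i,y} use ∅
  b1 def {i,y} use {y}
  b2 def {b,r} use ∅
  b3 def {f} use ∅
  b4 def {b,i} use {i}
  b5 def {f,y} use {y}
  b6 def {i,u} use ∅

Live sets:
  b0 li=∅ lo={i,y}
  b1 li={y} lo={i}
  b2 li={i,y} lo={i,y}
  b3 li={i} lo={i}
  b4 li={i} lo=∅
  b5 li={y} lo=∅
  b6 li=∅ lo=∅

live-out(b3) = ["i"]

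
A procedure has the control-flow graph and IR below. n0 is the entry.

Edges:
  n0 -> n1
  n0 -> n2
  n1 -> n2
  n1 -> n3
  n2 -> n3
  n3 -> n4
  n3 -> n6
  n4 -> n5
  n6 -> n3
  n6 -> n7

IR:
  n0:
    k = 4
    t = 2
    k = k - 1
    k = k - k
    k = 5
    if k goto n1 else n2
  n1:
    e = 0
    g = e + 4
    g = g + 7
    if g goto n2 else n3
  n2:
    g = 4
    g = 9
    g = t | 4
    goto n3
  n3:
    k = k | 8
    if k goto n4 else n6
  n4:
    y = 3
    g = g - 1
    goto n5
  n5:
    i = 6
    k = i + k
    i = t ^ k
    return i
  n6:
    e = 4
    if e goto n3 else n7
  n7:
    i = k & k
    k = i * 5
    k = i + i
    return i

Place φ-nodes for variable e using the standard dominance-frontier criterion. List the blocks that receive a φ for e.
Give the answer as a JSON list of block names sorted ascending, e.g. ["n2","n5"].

idom tree: n1←n0 n2←n0 n3←n0 n4←n3 n5←n4 n6←n3 n7←n6
Dom∩ at merges:
  n2: preds {n0,n1}: {n0} ∩ {n0,n1} = {n0}; idom=n0
  n3: preds {n1,n2,n6}: {n0,n1} ∩ {n0,n2} ∩ {n0,n3,n6} = {n0}; idom=n0

Frontier:
  join n2 pred n0: · stop@n0
  join n2 pred n1: n1 stop@n0
  join n3 pred n1: n1 stop@n0
  join n3 pred n2: n2 stop@n0
  join n3 pred n6: n6→n3 stop@n0
  n0 → ∅
  n1 → {n2,n3}
  n2 → {n3}
  n3 → {n3}
  n4 → ∅
  n5 → ∅
  n6 → {n3}
  n7 → ∅

φ for e: defs {n1,n6}
  DF⁺ = {n2,n3}

Answer: ["n2", "n3"]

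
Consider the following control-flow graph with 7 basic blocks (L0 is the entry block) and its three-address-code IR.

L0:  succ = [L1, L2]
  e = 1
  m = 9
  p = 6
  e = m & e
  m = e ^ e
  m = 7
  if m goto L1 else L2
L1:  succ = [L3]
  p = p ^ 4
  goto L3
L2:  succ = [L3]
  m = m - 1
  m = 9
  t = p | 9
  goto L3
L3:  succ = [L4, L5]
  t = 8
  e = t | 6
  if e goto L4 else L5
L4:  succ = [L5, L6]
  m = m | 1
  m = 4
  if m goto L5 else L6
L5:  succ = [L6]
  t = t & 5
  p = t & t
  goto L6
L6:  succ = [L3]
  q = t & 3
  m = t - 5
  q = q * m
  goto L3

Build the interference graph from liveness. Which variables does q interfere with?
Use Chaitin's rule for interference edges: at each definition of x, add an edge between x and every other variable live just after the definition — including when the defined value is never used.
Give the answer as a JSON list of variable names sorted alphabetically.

Block summaries:
  L0: def={e,m,p} ue=∅
  L1: def={p} ue={p}
  L2: def={m,t} ue={m,p}
  L3: def={e,t} ue=∅
  L4: def={m} ue={m}
  L5: def={p,t} ue={t}
  L6: def={m,q} ue={t}

Backward fixpoint:
  live L0: ∅→{m,p}
  live L1: {m,p}→{m}
  live L2: {m,p}→{m}
  live L3: {m}→{m,t}
  live L4: {m,t}→{t}
  live L5: {t}→{t}
  live L6: {t}→{m}

Interference:
  e — {m,p,t}
  m — {e,p,q,t}
  p — {e,m,t}
  q — {m,t}
  t — {e,m,p,q}

N(q) = ["m", "t"]

Answer: ["m", "t"]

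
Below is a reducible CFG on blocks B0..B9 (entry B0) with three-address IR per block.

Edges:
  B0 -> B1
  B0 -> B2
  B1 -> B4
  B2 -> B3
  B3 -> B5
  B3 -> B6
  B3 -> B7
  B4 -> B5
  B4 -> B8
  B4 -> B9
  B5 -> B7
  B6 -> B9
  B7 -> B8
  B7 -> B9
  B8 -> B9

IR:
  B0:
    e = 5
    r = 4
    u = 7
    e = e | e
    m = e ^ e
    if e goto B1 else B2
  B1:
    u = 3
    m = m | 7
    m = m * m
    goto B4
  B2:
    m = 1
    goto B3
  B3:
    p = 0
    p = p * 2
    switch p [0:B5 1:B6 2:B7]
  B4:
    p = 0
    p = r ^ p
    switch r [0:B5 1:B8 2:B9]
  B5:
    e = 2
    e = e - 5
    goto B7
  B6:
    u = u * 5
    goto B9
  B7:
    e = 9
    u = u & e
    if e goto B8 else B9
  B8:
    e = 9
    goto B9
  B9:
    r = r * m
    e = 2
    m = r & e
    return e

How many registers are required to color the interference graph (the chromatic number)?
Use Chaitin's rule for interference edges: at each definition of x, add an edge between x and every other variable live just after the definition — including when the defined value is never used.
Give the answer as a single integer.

Per-block:
  B0: {e,m,r,u} / ∅
  B1: {m,u} / {m}
  B2: {m} / ∅
  B3: {p} / ∅
  B4: {p} / {r}
  B5: {e} / ∅
  B6: {u} / {u}
  B7: {e,u} / {u}
  B8: {e} / ∅
  B9: {e,m,r} / {m,r}

Live sets:
  B0: in=∅ out={m,r,u}
  B1: in={m,r} out={m,r,u}
  B2: in={r,u} out={m,r,u}
  B3: in={m,r,u} out={m,r,u}
  B4: in={m,r,u} out={m,r,u}
  B5: in={m,r,u} out={m,r,u}
  B6: in={m,r,u} out={m,r}
  B7: in={m,r,u} out={m,r}
  B8: in={m,r} out={m,r}
  B9: in={m,r} out=∅

Interference:
  e: {m,r,u}
  m: {e,p,r,u}
  p: {m,r,u}
  r: {e,m,p,u}
  u: {e,m,p,r}

Chromatic number:
  {e,m,r,u} pairwise interfere (4-clique) ⇒ χ ≥ 4
  assign e→c3 m→c0 p→c3 r→c1 u→c2 — no edge inside a register ⇒ χ ≤ 4
  χ = 4

Answer: 4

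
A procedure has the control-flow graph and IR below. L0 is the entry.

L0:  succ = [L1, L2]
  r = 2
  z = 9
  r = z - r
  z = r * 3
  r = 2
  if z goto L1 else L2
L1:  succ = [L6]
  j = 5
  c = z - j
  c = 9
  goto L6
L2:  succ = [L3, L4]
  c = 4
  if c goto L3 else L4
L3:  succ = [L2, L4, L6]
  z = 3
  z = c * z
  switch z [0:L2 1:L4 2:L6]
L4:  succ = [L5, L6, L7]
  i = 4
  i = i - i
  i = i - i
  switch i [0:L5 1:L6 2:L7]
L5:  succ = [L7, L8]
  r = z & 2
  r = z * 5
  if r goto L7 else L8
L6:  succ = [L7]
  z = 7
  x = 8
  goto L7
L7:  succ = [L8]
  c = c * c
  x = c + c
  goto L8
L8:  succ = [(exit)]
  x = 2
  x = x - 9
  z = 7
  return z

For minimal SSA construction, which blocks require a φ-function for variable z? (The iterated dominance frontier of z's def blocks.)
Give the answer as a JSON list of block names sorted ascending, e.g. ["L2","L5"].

idom tree: L1←L0 L2←L0 L3←L2 L4←L2 L5←L4 L6←L0 L7←L0 L8←L0
Dom at joins:
  L2: preds {L0,L3}: {L0} ∩ {L0,L2,L3} = {L0}; idom=L0
  L4: preds {L2,L3}: {L0,L2} ∩ {L0,L2,L3} = {L0,L2}; idom=L2
  L6: preds {L1,L3,L4}: {L0,L1} ∩ {L0,L2,L3} ∩ {L0,L2,L4} = {L0}; idom=L0
  L7: preds {L4,L5,L6}: {L0,L2,L4} ∩ {L0,L2,L4,L5} ∩ {L0,L6} = {L0}; idom=L0
  L8: preds {L5,L7}: {L0,L2,L4,L5} ∩ {L0,L7} = {L0}; idom=L0

Frontier:
  join L2 pred L0: · stop@L0
  join L2 pred L3: L3→L2 stop@L0
  join L4 pred L2: · stop@L2
  join L4 pred L3: L3 stop@L2
  join L6 pred L1: L1 stop@L0
  join L6 pred L3: L3→L2 stop@L0
  join L6 pred L4: L4→L2 stop@L0
  join L7 pred L4: L4→L2 stop@L0
  join L7 pred L5: L5→L4→L2 stop@L0
  join L7 pred L6: L6 stop@L0
  join L8 pred L5: L5→L4→L2 stop@L0
  join L8 pred L7: L7 stop@L0
  L0 → ∅
  L1 → {L6}
  L2 → {L2,L6,L7,L8}
  L3 → {L2,L4,L6}
  L4 → {L6,L7,L8}
  L5 → {L7,L8}
  L6 → {L7}
  L7 → {L8}
  L8 → ∅

φ for z: defs {L0,L3,L6,L8}
  DF⁺ = {L2,L4,L6,L7,L8}

Answer: ["L2", "L4", "L6", "L7", "L8"]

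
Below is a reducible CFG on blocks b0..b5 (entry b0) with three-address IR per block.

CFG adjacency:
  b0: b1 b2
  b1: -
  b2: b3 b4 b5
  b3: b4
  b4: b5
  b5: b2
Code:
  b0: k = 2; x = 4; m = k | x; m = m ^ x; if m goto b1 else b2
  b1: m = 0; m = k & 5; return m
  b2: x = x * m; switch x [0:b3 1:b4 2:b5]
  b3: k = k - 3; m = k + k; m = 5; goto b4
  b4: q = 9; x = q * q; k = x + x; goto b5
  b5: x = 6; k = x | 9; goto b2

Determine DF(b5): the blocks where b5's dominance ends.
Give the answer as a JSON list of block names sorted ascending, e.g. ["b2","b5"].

idom tree: b1←b0 b2←b0 b3←b2 b4←b2 b5←b2
Dom at joins:
  b2: preds {b0,b5}: {b0} ∩ {b0,b2,b5} = {b0}; idom=b0
  b4: preds {b2,b3}: {b0,b2} ∩ {b0,b2,b3} = {b0,b2}; idom=b2
  b5: preds {b2,b4}: {b0,b2} ∩ {b0,b2,b4} = {b0,b2}; idom=b2

Frontier:
  join b2 pred b0: · stop@b0
  join b2 pred b5: b5→b2 stop@b0
  join b4 pred b2: · stop@b2
  join b4 pred b3: b3 stop@b2
  join b5 pred b2: · stop@b2
  join b5 pred b4: b4 stop@b2
  DF(b0)=∅
  DF(b1)=∅
  DF(b2)={b2}
  DF(b3)={b4}
  DF(b4)={b5}
  DF(b5)={b2}

DF(b5) = ["b2"]

Answer: ["b2"]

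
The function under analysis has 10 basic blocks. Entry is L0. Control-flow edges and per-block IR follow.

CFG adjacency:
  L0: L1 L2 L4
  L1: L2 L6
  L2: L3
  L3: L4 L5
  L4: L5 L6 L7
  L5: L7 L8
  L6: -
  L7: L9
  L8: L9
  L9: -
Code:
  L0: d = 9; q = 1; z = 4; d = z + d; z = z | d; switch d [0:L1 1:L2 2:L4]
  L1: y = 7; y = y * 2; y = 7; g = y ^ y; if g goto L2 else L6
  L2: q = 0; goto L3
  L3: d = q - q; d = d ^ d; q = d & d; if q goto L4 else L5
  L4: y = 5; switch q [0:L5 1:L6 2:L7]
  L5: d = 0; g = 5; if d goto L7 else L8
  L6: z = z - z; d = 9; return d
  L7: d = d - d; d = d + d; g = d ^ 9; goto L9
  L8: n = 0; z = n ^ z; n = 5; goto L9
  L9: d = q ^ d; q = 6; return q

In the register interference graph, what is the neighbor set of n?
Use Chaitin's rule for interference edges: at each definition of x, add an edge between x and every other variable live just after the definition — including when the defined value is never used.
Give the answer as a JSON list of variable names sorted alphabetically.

Answer: ["d", "q", "z"]

Analysis:
Per-block:
  L0: def={d,q,z} ue=∅
  L1: def={g,y} ue=∅
  L2: def={q} ue=∅
  L3: def={d,q} ue={q}
  L4: def={y} ue={q}
  L5: def={d,g} ue=∅
  L6: def={d,z} ue={z}
  L7: def={d,g} ue={d}
  L8: def={n,z} ue={z}
  L9: def={d,q} ue={d,q}

Liveness:
  live L0: ∅→{d,q,z}
  live L1: {z}→{z}
  live L2: {z}→{q,z}
  live L3: {q,z}→{d,q,z}
  live L4: {d,q,z}→{d,q,z}
  live L5: {q,z}→{d,q,z}
  live L6: {z}→∅
  live L7: {d,q}→{d,q}
  live L8: {d,q,z}→{d,q}
  live L9: {d,q}→∅

Interference:
  d: {g,n,q,y,z}
  g: {d,q,z}
  n: {d,q,z}
  q: {d,g,n,y,z}
  y: {d,q,z}
  z: {d,g,n,q,y}

N(n) = ["d", "q", "z"]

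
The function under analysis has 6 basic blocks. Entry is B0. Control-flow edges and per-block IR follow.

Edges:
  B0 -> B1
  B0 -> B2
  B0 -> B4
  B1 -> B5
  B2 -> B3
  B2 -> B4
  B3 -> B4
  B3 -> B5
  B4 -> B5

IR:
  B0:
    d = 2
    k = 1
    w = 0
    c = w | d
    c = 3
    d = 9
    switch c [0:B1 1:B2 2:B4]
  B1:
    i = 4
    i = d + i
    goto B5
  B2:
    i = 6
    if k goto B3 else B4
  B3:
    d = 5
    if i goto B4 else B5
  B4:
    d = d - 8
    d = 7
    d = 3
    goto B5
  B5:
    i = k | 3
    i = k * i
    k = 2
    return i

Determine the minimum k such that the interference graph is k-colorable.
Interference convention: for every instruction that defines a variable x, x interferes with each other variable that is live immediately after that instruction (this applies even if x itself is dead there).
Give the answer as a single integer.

Answer: 3

Analysis:
Per-block:
  B0: def={c,d,k,w} ue=∅
  B1: def={i} ue={d}
  B2: def={i} ue={k}
  B3: def={d} ue={i}
  B4: def={d} ue={d}
  B5: def={i,k} ue={k}

Backward fixpoint:
  B0: in=∅ out={d,k}
  B1: in={d,k} out={k}
  B2: in={d,k} out={d,i,k}
  B3: in={i,k} out={d,k}
  B4: in={d,k} out={k}
  B5: in={k} out=∅

Interfere edges:
  c — {d,k}
  d — {c,i,k,w}
  i — {d,k}
  k — {c,d,i,w}
  w — {d,k}

Colouring:
  clique {c,d,k} ⇒ need ≥ 3
  3-colouring: r0={d}  r1={k}  r2={c,i,w}
  χ = 3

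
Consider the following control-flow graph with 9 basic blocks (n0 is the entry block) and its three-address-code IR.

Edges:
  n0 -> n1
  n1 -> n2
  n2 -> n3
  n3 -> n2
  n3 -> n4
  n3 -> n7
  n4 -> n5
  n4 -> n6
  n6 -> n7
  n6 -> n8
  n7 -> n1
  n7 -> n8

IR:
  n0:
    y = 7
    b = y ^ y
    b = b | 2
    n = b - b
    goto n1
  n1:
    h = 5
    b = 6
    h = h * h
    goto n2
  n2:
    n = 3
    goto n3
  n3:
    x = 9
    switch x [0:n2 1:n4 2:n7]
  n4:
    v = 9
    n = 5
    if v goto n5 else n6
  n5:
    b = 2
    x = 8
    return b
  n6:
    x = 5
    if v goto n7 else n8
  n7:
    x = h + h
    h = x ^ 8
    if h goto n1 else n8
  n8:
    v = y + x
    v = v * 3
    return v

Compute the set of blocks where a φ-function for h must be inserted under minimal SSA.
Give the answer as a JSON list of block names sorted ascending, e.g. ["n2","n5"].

idom tree: n1←n0 n2←n1 n3←n2 n4←n3 n5←n4 n6←n4 n7←n3 n8←n3
Dom∩ at merges:
  n1: preds {n0,n7}: {n0} ∩ {n0,n1,n2,n3,n7} = {n0}; idom=n0
  n2: preds {n1,n3}: {n0,n1} ∩ {n0,n1,n2,n3} = {n0,n1}; idom=n1
  n7: preds {n3,n6}: {n0,n1,n2,n3} ∩ {n0,n1,n2,n3,n4,n6} = {n0,n1,n2,n3}; idom=n3
  n8: preds {n6,n7}: {n0,n1,n2,n3,n4,n6} ∩ {n0,n1,n2,n3,n7} = {n0,n1,n2,n3}; idom=n3

DF derivation:
  n1←n0: walk · to n0
  n1←n7: walk n7→n3→n2→n1 to n0
  n2←n1: walk · to n1
  n2←n3: walk n3→n2 to n1
  n7←n3: walk · to n3
  n7←n6: walk n6→n4 to n3
  n8←n6: walk n6→n4 to n3
  n8←n7: walk n7 to n3
  n0 → ∅
  n1 → {n1}
  n2 → {n1,n2}
  n3 → {n1,n2}
  n4 → {n7,n8}
  n5 → ∅
  n6 → {n7,n8}
  n7 → {n1,n8}
  n8 → ∅

φ for h: defs {n1,n7}
  DF⁺ = {n1,n8}

Answer: ["n1", "n8"]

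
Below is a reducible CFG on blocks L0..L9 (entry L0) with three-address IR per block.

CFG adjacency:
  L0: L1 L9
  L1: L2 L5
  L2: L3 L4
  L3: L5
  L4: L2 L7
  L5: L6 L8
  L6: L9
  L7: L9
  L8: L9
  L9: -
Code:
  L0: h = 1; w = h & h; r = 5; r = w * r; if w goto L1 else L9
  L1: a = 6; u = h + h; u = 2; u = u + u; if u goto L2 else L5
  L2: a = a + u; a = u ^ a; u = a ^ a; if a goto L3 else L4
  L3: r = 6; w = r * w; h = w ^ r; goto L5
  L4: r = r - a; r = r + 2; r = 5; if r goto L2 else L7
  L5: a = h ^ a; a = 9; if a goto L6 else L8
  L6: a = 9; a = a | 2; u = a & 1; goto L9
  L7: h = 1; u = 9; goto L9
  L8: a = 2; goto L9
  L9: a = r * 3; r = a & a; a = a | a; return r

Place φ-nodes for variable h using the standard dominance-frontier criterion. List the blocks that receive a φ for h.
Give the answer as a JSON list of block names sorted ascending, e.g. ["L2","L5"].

idom tree: L1←L0 L2←L1 L3←L2 L4←L2 L5←L1 L6←L5 L7←L4 L8←L5 L9←L0
Join-block Dom:
  L2: preds {L1,L4}: {L0,L1} ∩ {L0,L1,L2,L4} = {L0,L1}; idom=L1
  L5: preds {L1,L3}: {L0,L1} ∩ {L0,L1,L2,L3} = {L0,L1}; idom=L1
  L9: preds {L0,L6,L7,L8}: {L0} ∩ {L0,L1,L5,L6} ∩ {L0,L1,L2,L4,L7} ∩ {L0,L1,L5,L8} = {L0}; idom=L0

DF derivation:
  join L2 pred L1: · stop@L1
  join L2 pred L4: L4→L2 stop@L1
  join L5 pred L1: · stop@L1
  join L5 pred L3: L3→L2 stop@L1
  join L9 pred L0: · stop@L0
  join L9 pred L6: L6→L5→L1 stop@L0
  join L9 pred L7: L7→L4→L2→L1 stop@L0
  join L9 pred L8: L8→L5→L1 stop@L0
  L0: DF=∅
  L1: DF={L9}
  L2: DF={L2,L5,L9}
  L3: DF={L5}
  L4: DF={L2,L9}
  L5: DF={L9}
  L6: DF={L9}
  L7: DF={L9}
  L8: DF={L9}
  L9: DF=∅

φ for h: defs {L0,L3,L7}
  DF⁺ = {L5,L9}

Answer: ["L5", "L9"]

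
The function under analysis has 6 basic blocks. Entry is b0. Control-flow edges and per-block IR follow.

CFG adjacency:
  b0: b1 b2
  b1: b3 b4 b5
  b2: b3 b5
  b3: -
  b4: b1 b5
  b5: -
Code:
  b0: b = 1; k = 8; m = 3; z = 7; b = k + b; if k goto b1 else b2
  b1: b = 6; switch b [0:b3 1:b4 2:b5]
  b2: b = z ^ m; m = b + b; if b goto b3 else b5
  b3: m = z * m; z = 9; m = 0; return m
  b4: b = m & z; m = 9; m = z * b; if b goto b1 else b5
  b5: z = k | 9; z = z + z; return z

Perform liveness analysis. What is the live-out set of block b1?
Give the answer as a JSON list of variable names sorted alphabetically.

def/use:
  b0: {b,k,m,z} / ∅
  b1: {b} / ∅
  b2: {b,m} / {m,z}
  b3: {m,z} / {m,z}
  b4: {b,m} / {m,z}
  b5: {z} / {k}

Backward fixpoint:
  b0: in=∅ out={k,m,z}
  b1: in={k,m,z} out={k,m,z}
  b2: in={k,m,z} out={k,m,z}
  b3: in={m,z} out=∅
  b4: in={k,m,z} out={k,m,z}
  b5: in={k} out=∅

live-out(b1) = ["k", "m", "z"]

Answer: ["k", "m", "z"]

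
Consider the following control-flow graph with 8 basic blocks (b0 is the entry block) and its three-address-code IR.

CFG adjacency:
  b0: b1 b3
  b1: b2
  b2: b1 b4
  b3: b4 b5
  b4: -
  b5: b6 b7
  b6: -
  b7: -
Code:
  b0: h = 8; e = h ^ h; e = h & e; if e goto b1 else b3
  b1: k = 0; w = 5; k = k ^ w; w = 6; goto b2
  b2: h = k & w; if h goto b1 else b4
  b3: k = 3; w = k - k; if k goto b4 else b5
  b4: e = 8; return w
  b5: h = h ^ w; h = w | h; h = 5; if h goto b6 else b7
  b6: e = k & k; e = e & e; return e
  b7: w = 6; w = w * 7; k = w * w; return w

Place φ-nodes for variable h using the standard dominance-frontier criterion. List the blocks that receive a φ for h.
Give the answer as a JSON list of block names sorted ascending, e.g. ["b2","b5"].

Answer: ["b1", "b4"]

Analysis:
idom tree: b1←b0 b2←b1 b3←b0 b4←b0 b5←b3 b6←b5 b7←b5
Dom at joins:
  b1: preds {b0,b2}: {b0} ∩ {b0,b1,b2} = {b0}; idom=b0
  b4: preds {b2,b3}: {b0,b1,b2} ∩ {b0,b3} = {b0}; idom=b0

DF walk-up:
  join b1 pred b0: · stop@b0
  join b1 pred b2: b2→b1 stop@b0
  join b4 pred b2: b2→b1 stop@b0
  join b4 pred b3: b3 stop@b0
  DF(b0)=∅
  DF(b1)={b1,b4}
  DF(b2)={b1,b4}
  DF(b3)={b4}
  DF(b4)=∅
  DF(b5)=∅
  DF(b6)=∅
  DF(b7)=∅

φ for h: defs {b0,b2,b5}
  DF⁺ = {b1,b4}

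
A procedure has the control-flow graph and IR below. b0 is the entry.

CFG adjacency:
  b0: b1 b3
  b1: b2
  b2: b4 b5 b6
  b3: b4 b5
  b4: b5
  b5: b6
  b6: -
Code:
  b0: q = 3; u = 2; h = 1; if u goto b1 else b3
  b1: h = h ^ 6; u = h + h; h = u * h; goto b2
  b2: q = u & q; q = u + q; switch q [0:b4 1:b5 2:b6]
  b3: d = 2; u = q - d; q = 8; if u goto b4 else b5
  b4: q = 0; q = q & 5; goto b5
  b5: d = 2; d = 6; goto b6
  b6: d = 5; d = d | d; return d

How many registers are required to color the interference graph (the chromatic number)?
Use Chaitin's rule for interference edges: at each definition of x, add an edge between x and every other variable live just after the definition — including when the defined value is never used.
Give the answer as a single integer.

Block summaries:
  b0: def={h,q,u} ue=∅
  b1: def={h,u} ue={h}
  b2: def={q} ue={q,u}
  b3: def={d,q,u} ue={q}
  b4: def={q} ue=∅
  b5: def={d} ue=∅
  b6: def={d} ue=∅

Backward fixpoint:
  b0 li=∅ lo={h,q}
  b1 li={h,q} lo={q,u}
  b2 li={q,u} lo=∅
  b3 li={q} lo=∅
  b4 li=∅ lo=∅
  b5 li=∅ lo=∅
  b6 li=∅ lo=∅

Conflict graph:
  d: {q}
  h: {q,u}
  q: {d,h,u}
  u: {h,q}

Chromatic number:
  lower bound: {h,q,u} mutually conflict ⇒ χ ≥ 3
  assign d→r1 h→r1 q→r0 u→r2 — no edge inside a register ⇒ χ ≤ 3
  χ = 3

Answer: 3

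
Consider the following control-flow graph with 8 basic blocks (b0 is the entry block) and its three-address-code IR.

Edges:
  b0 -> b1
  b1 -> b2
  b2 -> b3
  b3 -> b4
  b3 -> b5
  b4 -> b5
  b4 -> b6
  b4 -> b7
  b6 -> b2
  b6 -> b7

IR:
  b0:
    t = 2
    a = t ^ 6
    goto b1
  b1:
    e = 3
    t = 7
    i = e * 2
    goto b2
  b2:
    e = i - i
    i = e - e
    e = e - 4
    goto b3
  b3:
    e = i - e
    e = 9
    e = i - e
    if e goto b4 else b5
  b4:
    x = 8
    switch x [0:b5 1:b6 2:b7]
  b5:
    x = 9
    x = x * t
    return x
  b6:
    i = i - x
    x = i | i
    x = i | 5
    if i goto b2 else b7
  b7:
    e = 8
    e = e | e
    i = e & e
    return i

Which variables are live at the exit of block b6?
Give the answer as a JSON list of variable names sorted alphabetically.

Per-block:
  b0: {a,t} / ∅
  b1: {e,i,t} / ∅
  b2: {e,i} / {i}
  b3: {e} / {e,i}
  b4: {x} / ∅
  b5: {x} / {t}
  b6: {i,x} / {i,x}
  b7: {e,i} / ∅

Live sets:
  b0: in=∅ out=∅
  b1: in=∅ out={i,t}
  b2: in={i,t} out={e,i,t}
  b3: in={e,i,t} out={i,t}
  b4: in={i,t} out={i,t,x}
  b5: in={t} out=∅
  b6: in={i,t,x} out={i,t}
  b7: in=∅ out=∅

live-out(b6) = ["i", "t"]

Answer: ["i", "t"]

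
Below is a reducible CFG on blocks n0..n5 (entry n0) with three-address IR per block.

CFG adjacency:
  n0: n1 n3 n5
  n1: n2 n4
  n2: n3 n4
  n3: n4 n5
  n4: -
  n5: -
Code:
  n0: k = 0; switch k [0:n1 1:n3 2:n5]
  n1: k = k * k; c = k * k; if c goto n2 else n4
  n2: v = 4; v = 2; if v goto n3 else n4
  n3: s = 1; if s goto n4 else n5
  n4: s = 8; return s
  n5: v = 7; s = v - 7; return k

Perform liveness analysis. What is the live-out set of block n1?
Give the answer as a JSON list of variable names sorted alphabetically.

Answer: ["k"]

Working:
Per-block:
  n0 def {k} use ∅
  n1 def {c,k} use {k}
  n2 def {v} use ∅
  n3 def {s} use ∅
  n4 def {s} use ∅
  n5 def {s,v} use {k}

Backward fixpoint:
  n0 li=∅ lo={k}
  n1 li={k} lo={k}
  n2 li={k} lo={k}
  n3 li={k} lo={k}
  n4 li=∅ lo=∅
  n5 li={k} lo=∅

live-out(n1) = ["k"]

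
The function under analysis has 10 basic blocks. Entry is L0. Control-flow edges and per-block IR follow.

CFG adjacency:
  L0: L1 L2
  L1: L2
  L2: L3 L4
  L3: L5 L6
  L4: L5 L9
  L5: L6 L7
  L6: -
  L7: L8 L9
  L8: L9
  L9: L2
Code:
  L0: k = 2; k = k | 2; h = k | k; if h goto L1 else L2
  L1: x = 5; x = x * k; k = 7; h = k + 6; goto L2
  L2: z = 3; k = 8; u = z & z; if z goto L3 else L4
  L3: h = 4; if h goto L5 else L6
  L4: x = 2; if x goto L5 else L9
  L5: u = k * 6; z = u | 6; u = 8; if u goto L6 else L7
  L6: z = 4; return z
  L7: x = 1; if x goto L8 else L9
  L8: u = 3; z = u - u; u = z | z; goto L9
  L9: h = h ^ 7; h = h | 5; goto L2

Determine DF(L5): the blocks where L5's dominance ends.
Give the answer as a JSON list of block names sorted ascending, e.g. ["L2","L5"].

Answer: ["L6", "L9"]

Derivation:
idom tree: L1←L0 L2←L0 L3←L2 L4←L2 L5←L2 L6←L2 L7←L5 L8←L7 L9←L2
Join-block Dom:
  L2: preds {L0,L1,L9}: {L0} ∩ {L0,L1} ∩ {L0,L2,L9} = {L0}; idom=L0
  L5: preds {L3,L4}: {L0,L2,L3} ∩ {L0,L2,L4} = {L0,L2}; idom=L2
  L6: preds {L3,L5}: {L0,L2,L3} ∩ {L0,L2,L5} = {L0,L2}; idom=L2
  L9: preds {L4,L7,L8}: {L0,L2,L4} ∩ {L0,L2,L5,L7} ∩ {L0,L2,L5,L7,L8} = {L0,L2}; idom=L2

Frontier:
  L2←L0: walk · to L0
  L2←L1: walk L1 to L0
  L2←L9: walk L9→L2 to L0
  L5←L3: walk L3 to L2
  L5←L4: walk L4 to L2
  L6←L3: walk L3 to L2
  L6←L5: walk L5 to L2
  L9←L4: walk L4 to L2
  L9←L7: walk L7→L5 to L2
  L9←L8: walk L8→L7→L5 to L2
  DF(L0)=∅
  DF(L1)={L2}
  DF(L2)={L2}
  DF(L3)={L5,L6}
  DF(L4)={L5,L9}
  DF(L5)={L6,L9}
  DF(L6)=∅
  DF(L7)={L9}
  DF(L8)={L9}
  DF(L9)={L2}

DF(L5) = ["L6", "L9"]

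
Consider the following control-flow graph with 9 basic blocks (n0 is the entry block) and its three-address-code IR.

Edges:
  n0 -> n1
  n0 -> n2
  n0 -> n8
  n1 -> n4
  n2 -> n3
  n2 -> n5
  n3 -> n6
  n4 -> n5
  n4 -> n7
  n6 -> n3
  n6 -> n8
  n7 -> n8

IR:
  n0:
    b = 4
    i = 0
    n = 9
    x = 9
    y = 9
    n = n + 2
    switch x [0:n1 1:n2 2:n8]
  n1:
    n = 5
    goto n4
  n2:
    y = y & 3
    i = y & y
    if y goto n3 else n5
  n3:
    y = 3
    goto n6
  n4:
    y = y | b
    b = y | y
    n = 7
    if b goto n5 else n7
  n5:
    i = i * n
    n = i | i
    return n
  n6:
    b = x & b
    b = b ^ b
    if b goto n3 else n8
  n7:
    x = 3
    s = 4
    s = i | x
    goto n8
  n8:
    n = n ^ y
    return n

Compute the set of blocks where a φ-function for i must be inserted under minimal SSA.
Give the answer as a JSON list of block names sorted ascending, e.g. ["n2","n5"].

Answer: ["n5", "n8"]

Analysis:
idom tree: n1←n0 n2←n0 n3←n2 n4←n1 n5←n0 n6←n3 n7←n4 n8←n0
Dom at joins:
  n3: preds {n2,n6}: {n0,n2} ∩ {n0,n2,n3,n6} = {n0,n2}; idom=n2
  n5: preds {n2,n4}: {n0,n2} ∩ {n0,n1,n4} = {n0}; idom=n0
  n8: preds {n0,n6,n7}: {n0} ∩ {n0,n2,n3,n6} ∩ {n0,n1,n4,n7} = {n0}; idom=n0

DF derivation:
  n3←n2: walk · to n2
  n3←n6: walk n6→n3 to n2
  n5←n2: walk n2 to n0
  n5←n4: walk n4→n1 to n0
  n8←n0: walk · to n0
  n8←n6: walk n6→n3→n2 to n0
  n8←n7: walk n7→n4→n1 to n0
  DF(n0)=∅
  DF(n1)={n5,n8}
  DF(n2)={n5,n8}
  DF(n3)={n3,n8}
  DF(n4)={n5,n8}
  DF(n5)=∅
  DF(n6)={n3,n8}
  DF(n7)={n8}
  DF(n8)=∅

φ for i: defs {n0,n2,n5}
  DF⁺ = {n5,n8}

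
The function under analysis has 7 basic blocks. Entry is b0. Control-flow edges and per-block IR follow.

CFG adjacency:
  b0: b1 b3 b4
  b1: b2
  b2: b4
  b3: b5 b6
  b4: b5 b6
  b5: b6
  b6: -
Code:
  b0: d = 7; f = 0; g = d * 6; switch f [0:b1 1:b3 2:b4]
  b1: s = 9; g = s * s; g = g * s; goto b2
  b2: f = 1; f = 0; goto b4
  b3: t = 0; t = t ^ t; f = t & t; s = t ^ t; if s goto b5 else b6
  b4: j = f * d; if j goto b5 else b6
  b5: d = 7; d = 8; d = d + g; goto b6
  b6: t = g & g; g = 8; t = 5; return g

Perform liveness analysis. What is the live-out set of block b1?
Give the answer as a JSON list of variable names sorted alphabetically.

Block summaries:
  b0: {d,f,g} / ∅
  b1: {g,s} / ∅
  b2: {f} / ∅
  b3: {f,s,t} / ∅
  b4: {j} / {d,f}
  b5: {d} / {g}
  b6: {g,t} / {g}

Liveness:
  live b0: ∅→{d,f,g}
  live b1: {d}→{d,g}
  live b2: {d,g}→{d,f,g}
  live b3: {g}→{g}
  live b4: {d,f,g}→{g}
  live b5: {g}→{g}
  live b6: {g}→∅

live-out(b1) = ["d", "g"]

Answer: ["d", "g"]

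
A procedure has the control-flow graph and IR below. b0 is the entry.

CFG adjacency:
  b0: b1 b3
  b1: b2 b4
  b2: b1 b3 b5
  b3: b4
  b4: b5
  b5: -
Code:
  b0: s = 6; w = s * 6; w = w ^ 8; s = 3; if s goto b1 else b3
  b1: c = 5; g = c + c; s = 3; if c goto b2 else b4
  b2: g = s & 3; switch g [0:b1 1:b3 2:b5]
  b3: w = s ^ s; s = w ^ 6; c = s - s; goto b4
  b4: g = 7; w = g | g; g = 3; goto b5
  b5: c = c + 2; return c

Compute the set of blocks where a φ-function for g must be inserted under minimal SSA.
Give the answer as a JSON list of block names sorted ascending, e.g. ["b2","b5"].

idom tree: b1←b0 b2←b1 b3←b0 b4←b0 b5←b0
Dom at joins:
  b1: preds {b0,b2}: {b0} ∩ {b0,b1,b2} = {b0}; idom=b0
  b3: preds {b0,b2}: {b0} ∩ {b0,b1,b2} = {b0}; idom=b0
  b4: preds {b1,b3}: {b0,b1} ∩ {b0,b3} = {b0}; idom=b0
  b5: preds {b2,b4}: {b0,b1,b2} ∩ {b0,b4} = {b0}; idom=b0

DF walk-up:
  b1←b0: walk · to b0
  b1←b2: walk b2→b1 to b0
  b3←b0: walk · to b0
  b3←b2: walk b2→b1 to b0
  b4←b1: walk b1 to b0
  b4←b3: walk b3 to b0
  b5←b2: walk b2→b1 to b0
  b5←b4: walk b4 to b0
  b0: DF=∅
  b1: DF={b1,b3,b4,b5}
  b2: DF={b1,b3,b5}
  b3: DF={b4}
  b4: DF={b5}
  b5: DF=∅

φ for g: defs {b1,b2,b4}
  DF⁺ = {b1,b3,b4,b5}

Answer: ["b1", "b3", "b4", "b5"]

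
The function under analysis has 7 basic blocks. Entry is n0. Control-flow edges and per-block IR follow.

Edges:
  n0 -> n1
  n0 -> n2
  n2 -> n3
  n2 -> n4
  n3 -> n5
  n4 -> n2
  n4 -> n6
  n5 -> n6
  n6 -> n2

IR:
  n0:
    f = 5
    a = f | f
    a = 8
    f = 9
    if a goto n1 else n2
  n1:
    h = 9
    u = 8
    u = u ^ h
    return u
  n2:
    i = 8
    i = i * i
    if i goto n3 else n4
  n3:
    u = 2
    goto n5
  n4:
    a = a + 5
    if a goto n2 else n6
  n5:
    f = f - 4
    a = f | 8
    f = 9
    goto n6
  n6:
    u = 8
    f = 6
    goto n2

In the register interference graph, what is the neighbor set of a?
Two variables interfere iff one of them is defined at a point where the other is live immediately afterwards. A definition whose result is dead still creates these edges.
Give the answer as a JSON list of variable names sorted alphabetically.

def/use:
  n0: {a,f} / ∅
  n1: {h,u} / ∅
  n2: {i} / ∅
  n3: {u} / ∅
  n4: {a} / {a}
  n5: {a,f} / {f}
  n6: {f,u} / ∅

Live sets:
  n0 li=∅ lo={a,f}
  n1 li=∅ lo=∅
  n2 li={a,f} lo={a,f}
  n3 li={f} lo={f}
  n4 li={a,f} lo={a,f}
  n5 li={f} lo={a}
  n6 li={a} lo={a,f}

Interference:
  a — {f,i,u}
  f — {a,i,u}
  h — {u}
  i — {a,f}
  u — {a,f,h}

N(a) = ["f", "i", "u"]

Answer: ["f", "i", "u"]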